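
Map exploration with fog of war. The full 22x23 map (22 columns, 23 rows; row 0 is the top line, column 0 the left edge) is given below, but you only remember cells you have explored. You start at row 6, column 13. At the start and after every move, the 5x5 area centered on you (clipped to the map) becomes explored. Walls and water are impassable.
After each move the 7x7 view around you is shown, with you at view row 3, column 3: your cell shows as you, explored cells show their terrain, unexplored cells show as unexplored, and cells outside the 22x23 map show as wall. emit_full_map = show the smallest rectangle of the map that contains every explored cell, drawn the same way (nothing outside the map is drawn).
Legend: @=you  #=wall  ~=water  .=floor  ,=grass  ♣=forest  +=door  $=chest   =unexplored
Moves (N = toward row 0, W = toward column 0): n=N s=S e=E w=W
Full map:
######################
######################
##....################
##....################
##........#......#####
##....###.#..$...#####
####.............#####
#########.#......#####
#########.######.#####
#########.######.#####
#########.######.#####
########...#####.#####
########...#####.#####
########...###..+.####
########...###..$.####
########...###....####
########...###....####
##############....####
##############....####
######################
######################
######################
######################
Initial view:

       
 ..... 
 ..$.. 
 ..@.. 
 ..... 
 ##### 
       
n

       
 ##### 
 ..... 
 ..@.. 
 ..... 
 ..... 
 ##### 

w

       
 ######
 #.....
 #.@$..
 ......
 #.....
  #####

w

       
 ######
 .#....
 .#@.$.
 ......
 .#....
   ####

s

 ######
 .#....
 .#..$.
 ..@...
 .#....
 .#####
       

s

 .#....
 .#..$.
 ......
 .#@...
 .#####
 .#### 
       

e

.#.....
.#..$..
.......
.#.@...
.######
.##### 
       

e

#..... 
#..$.. 
...... 
#..@.. 
###### 
###### 
       

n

###### 
#..... 
#..$.. 
...@.. 
#..... 
###### 
###### 

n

       
###### 
#..... 
#..@.. 
...... 
#..... 
###### 

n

       
 ##### 
###### 
#..@.. 
#..$.. 
...... 
#..... 

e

       
###### 
###### 
...@.. 
..$... 
...... 
.....  

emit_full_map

  ######
########
.#...@..
.#..$...
........
.#..... 
.###### 
.###### 

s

###### 
###### 
...... 
..$@.. 
...... 
...... 
#####  

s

###### 
...... 
..$... 
...@.. 
...... 
#####. 
#####  

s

...... 
..$... 
...... 
...@.. 
#####. 
#####. 
       

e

.....  
.$...# 
.....# 
...@.# 
####.# 
####.# 
       

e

....   
$...## 
....## 
...@## 
###.## 
###.## 
       

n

####   
....## 
$...## 
...@## 
....## 
###.## 
###.## 

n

####   
###### 
....## 
$..@## 
....## 
....## 
###.## 

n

       
###### 
###### 
...@## 
$...## 
....## 
....## 

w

       
#######
#######
...@.##
.$...##
.....##
.....##

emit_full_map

  ########
##########
.#....@.##
.#..$...##
........##
.#......##
.######.##
.######.##


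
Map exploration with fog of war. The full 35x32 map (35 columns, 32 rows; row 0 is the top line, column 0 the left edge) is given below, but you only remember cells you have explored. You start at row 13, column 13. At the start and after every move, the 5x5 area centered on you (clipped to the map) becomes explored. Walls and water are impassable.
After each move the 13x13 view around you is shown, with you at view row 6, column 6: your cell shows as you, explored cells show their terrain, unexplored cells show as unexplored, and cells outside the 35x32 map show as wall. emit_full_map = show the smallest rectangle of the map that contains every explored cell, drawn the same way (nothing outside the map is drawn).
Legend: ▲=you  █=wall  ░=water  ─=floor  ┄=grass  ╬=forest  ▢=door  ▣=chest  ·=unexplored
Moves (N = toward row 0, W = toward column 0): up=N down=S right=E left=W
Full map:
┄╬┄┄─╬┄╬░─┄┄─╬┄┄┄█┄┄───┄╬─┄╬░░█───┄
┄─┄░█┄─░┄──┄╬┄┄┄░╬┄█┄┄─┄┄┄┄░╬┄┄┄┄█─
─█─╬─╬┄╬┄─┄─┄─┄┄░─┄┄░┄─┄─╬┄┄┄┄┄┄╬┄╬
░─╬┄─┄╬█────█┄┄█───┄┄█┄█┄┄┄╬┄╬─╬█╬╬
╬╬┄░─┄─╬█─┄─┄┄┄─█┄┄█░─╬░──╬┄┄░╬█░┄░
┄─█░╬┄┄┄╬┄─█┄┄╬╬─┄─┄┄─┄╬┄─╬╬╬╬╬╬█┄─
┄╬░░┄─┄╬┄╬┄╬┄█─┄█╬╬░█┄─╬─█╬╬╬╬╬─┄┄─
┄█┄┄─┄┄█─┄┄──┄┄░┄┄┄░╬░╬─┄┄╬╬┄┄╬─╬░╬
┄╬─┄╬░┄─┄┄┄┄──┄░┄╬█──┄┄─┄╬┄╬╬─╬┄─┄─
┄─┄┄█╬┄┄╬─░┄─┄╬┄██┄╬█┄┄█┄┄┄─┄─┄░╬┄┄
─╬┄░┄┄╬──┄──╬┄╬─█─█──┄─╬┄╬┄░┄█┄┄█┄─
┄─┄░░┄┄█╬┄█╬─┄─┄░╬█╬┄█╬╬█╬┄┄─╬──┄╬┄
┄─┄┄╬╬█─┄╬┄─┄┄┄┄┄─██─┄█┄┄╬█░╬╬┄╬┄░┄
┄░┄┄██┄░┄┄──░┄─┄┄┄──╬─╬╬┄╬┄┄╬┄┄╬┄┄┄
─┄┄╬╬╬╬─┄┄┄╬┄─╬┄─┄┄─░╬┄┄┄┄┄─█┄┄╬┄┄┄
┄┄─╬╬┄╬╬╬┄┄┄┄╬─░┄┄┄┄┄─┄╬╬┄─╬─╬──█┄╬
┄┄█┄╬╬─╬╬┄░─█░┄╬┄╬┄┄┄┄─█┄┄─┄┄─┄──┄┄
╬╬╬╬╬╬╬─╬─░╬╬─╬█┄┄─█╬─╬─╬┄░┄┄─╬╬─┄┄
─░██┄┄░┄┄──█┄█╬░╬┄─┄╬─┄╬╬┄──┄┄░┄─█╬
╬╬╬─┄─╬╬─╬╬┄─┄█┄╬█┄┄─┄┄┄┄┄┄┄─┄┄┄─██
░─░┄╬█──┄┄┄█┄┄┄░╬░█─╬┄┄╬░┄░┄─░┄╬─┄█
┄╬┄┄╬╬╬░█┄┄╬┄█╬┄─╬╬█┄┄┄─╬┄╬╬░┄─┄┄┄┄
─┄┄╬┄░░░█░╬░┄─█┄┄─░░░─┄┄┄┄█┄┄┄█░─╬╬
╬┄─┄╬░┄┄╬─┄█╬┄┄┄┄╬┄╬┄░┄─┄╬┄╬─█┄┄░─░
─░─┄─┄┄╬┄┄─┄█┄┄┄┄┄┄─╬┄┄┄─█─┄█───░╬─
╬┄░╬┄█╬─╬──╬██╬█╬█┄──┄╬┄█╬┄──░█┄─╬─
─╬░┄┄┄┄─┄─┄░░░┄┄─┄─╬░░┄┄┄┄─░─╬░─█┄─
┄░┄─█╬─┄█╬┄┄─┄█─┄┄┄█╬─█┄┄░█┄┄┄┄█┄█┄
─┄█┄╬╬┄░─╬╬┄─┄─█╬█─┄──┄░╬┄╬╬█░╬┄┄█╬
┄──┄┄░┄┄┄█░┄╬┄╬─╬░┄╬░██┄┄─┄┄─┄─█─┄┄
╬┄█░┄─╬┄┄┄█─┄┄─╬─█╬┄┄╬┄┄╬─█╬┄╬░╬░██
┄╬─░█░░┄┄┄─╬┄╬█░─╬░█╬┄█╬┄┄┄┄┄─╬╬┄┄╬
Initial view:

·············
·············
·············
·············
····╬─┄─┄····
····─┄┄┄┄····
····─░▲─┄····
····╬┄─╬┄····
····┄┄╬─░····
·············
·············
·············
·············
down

·············
·············
·············
····╬─┄─┄····
····─┄┄┄┄····
····─░┄─┄····
····╬┄▲╬┄····
····┄┄╬─░····
····─█░┄╬····
·············
·············
·············
·············

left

·············
·············
·············
·····╬─┄─┄···
····┄─┄┄┄┄···
····──░┄─┄···
····┄╬▲─╬┄···
····┄┄┄╬─░···
····░─█░┄╬···
·············
·············
·············
·············

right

·············
·············
·············
····╬─┄─┄····
···┄─┄┄┄┄····
···──░┄─┄····
···┄╬┄▲╬┄····
···┄┄┄╬─░····
···░─█░┄╬····
·············
·············
·············
·············

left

·············
·············
·············
·····╬─┄─┄···
····┄─┄┄┄┄···
····──░┄─┄···
····┄╬▲─╬┄···
····┄┄┄╬─░···
····░─█░┄╬···
·············
·············
·············
·············

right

·············
·············
·············
····╬─┄─┄····
···┄─┄┄┄┄····
···──░┄─┄····
···┄╬┄▲╬┄····
···┄┄┄╬─░····
···░─█░┄╬····
·············
·············
·············
·············

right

·············
·············
·············
···╬─┄─┄·····
··┄─┄┄┄┄┄····
··──░┄─┄┄····
··┄╬┄─▲┄─····
··┄┄┄╬─░┄····
··░─█░┄╬┄····
·············
·············
·············
·············

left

·············
·············
·············
····╬─┄─┄····
···┄─┄┄┄┄┄···
···──░┄─┄┄···
···┄╬┄▲╬┄─···
···┄┄┄╬─░┄···
···░─█░┄╬┄···
·············
·············
·············
·············

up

·············
·············
·············
·············
····╬─┄─┄····
···┄─┄┄┄┄┄···
···──░▲─┄┄···
···┄╬┄─╬┄─···
···┄┄┄╬─░┄···
···░─█░┄╬┄···
·············
·············
·············

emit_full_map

·╬─┄─┄·
┄─┄┄┄┄┄
──░▲─┄┄
┄╬┄─╬┄─
┄┄┄╬─░┄
░─█░┄╬┄

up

·············
·············
·············
·············
····─╬┄╬─····
····╬─┄─┄····
···┄─┄▲┄┄┄···
···──░┄─┄┄···
···┄╬┄─╬┄─···
···┄┄┄╬─░┄···
···░─█░┄╬┄···
·············
·············

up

·············
·············
·············
·············
····┄─┄╬┄····
····─╬┄╬─····
····╬─▲─┄····
···┄─┄┄┄┄┄···
···──░┄─┄┄···
···┄╬┄─╬┄─···
···┄┄┄╬─░┄···
···░─█░┄╬┄···
·············

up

·············
·············
·············
·············
····┄──┄░····
····┄─┄╬┄····
····─╬▲╬─····
····╬─┄─┄····
···┄─┄┄┄┄┄···
···──░┄─┄┄···
···┄╬┄─╬┄─···
···┄┄┄╬─░┄···
···░─█░┄╬┄···

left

·············
·············
·············
·············
····┄┄──┄░···
····░┄─┄╬┄···
····──▲┄╬─···
····█╬─┄─┄···
····┄─┄┄┄┄┄··
····──░┄─┄┄··
····┄╬┄─╬┄─··
····┄┄┄╬─░┄··
····░─█░┄╬┄··

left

·············
·············
·············
·············
····┄┄┄──┄░··
····─░┄─┄╬┄··
····┄─▲╬┄╬─··
····┄█╬─┄─┄··
····╬┄─┄┄┄┄┄·
·····──░┄─┄┄·
·····┄╬┄─╬┄─·
·····┄┄┄╬─░┄·
·····░─█░┄╬┄·

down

·············
·············
·············
····┄┄┄──┄░··
····─░┄─┄╬┄··
····┄──╬┄╬─··
····┄█▲─┄─┄··
····╬┄─┄┄┄┄┄·
····┄──░┄─┄┄·
·····┄╬┄─╬┄─·
·····┄┄┄╬─░┄·
·····░─█░┄╬┄·
·············

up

·············
·············
·············
·············
····┄┄┄──┄░··
····─░┄─┄╬┄··
····┄─▲╬┄╬─··
····┄█╬─┄─┄··
····╬┄─┄┄┄┄┄·
····┄──░┄─┄┄·
·····┄╬┄─╬┄─·
·····┄┄┄╬─░┄·
·····░─█░┄╬┄·

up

·············
·············
·············
·············
····┄┄──┄····
····┄┄┄──┄░··
····─░▲─┄╬┄··
····┄──╬┄╬─··
····┄█╬─┄─┄··
····╬┄─┄┄┄┄┄·
····┄──░┄─┄┄·
·····┄╬┄─╬┄─·
·····┄┄┄╬─░┄·

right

·············
·············
·············
·············
···┄┄──┄┄····
···┄┄┄──┄░···
···─░┄▲┄╬┄···
···┄──╬┄╬─···
···┄█╬─┄─┄···
···╬┄─┄┄┄┄┄··
···┄──░┄─┄┄··
····┄╬┄─╬┄─··
····┄┄┄╬─░┄··

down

·············
·············
·············
···┄┄──┄┄····
···┄┄┄──┄░···
···─░┄─┄╬┄···
···┄──▲┄╬─···
···┄█╬─┄─┄···
···╬┄─┄┄┄┄┄··
···┄──░┄─┄┄··
····┄╬┄─╬┄─··
····┄┄┄╬─░┄··
····░─█░┄╬┄··

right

·············
·············
·············
··┄┄──┄┄·····
··┄┄┄──┄░····
··─░┄─┄╬┄····
··┄──╬▲╬─····
··┄█╬─┄─┄····
··╬┄─┄┄┄┄┄···
··┄──░┄─┄┄···
···┄╬┄─╬┄─···
···┄┄┄╬─░┄···
···░─█░┄╬┄···

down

·············
·············
··┄┄──┄┄·····
··┄┄┄──┄░····
··─░┄─┄╬┄····
··┄──╬┄╬─····
··┄█╬─▲─┄····
··╬┄─┄┄┄┄┄···
··┄──░┄─┄┄···
···┄╬┄─╬┄─···
···┄┄┄╬─░┄···
···░─█░┄╬┄···
·············

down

·············
··┄┄──┄┄·····
··┄┄┄──┄░····
··─░┄─┄╬┄····
··┄──╬┄╬─····
··┄█╬─┄─┄····
··╬┄─┄▲┄┄┄···
··┄──░┄─┄┄···
···┄╬┄─╬┄─···
···┄┄┄╬─░┄···
···░─█░┄╬┄···
·············
·············

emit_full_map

┄┄──┄┄··
┄┄┄──┄░·
─░┄─┄╬┄·
┄──╬┄╬─·
┄█╬─┄─┄·
╬┄─┄▲┄┄┄
┄──░┄─┄┄
·┄╬┄─╬┄─
·┄┄┄╬─░┄
·░─█░┄╬┄


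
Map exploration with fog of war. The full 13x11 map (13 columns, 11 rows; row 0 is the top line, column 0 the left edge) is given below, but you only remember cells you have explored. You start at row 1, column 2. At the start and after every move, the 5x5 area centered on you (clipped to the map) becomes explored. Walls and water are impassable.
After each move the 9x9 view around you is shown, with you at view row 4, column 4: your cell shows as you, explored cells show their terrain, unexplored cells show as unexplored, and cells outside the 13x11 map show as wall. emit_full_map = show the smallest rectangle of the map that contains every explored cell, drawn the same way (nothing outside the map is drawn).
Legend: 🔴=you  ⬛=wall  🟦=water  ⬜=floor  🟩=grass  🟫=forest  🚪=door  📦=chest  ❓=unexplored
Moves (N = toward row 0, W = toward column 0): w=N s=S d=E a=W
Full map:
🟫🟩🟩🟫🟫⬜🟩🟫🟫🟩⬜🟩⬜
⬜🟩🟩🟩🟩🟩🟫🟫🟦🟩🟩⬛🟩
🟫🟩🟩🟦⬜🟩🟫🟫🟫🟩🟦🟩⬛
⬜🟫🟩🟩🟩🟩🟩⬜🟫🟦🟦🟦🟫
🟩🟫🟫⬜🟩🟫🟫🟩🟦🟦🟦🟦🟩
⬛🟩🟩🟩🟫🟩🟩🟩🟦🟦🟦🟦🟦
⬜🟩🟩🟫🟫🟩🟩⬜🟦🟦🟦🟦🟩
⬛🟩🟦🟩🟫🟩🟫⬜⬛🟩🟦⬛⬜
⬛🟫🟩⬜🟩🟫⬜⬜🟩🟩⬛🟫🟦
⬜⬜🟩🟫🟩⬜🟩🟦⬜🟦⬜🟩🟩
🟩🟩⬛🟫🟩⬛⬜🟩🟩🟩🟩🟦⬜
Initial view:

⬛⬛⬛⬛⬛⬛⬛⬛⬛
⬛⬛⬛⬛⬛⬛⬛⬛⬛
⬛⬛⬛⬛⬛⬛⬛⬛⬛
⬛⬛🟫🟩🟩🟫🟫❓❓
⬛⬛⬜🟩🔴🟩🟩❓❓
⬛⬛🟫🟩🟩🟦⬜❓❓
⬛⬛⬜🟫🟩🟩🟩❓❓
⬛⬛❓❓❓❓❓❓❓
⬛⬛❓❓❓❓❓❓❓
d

⬛⬛⬛⬛⬛⬛⬛⬛⬛
⬛⬛⬛⬛⬛⬛⬛⬛⬛
⬛⬛⬛⬛⬛⬛⬛⬛⬛
⬛🟫🟩🟩🟫🟫⬜❓❓
⬛⬜🟩🟩🔴🟩🟩❓❓
⬛🟫🟩🟩🟦⬜🟩❓❓
⬛⬜🟫🟩🟩🟩🟩❓❓
⬛❓❓❓❓❓❓❓❓
⬛❓❓❓❓❓❓❓❓

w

⬛⬛⬛⬛⬛⬛⬛⬛⬛
⬛⬛⬛⬛⬛⬛⬛⬛⬛
⬛⬛⬛⬛⬛⬛⬛⬛⬛
⬛⬛⬛⬛⬛⬛⬛⬛⬛
⬛🟫🟩🟩🔴🟫⬜❓❓
⬛⬜🟩🟩🟩🟩🟩❓❓
⬛🟫🟩🟩🟦⬜🟩❓❓
⬛⬜🟫🟩🟩🟩🟩❓❓
⬛❓❓❓❓❓❓❓❓

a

⬛⬛⬛⬛⬛⬛⬛⬛⬛
⬛⬛⬛⬛⬛⬛⬛⬛⬛
⬛⬛⬛⬛⬛⬛⬛⬛⬛
⬛⬛⬛⬛⬛⬛⬛⬛⬛
⬛⬛🟫🟩🔴🟫🟫⬜❓
⬛⬛⬜🟩🟩🟩🟩🟩❓
⬛⬛🟫🟩🟩🟦⬜🟩❓
⬛⬛⬜🟫🟩🟩🟩🟩❓
⬛⬛❓❓❓❓❓❓❓

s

⬛⬛⬛⬛⬛⬛⬛⬛⬛
⬛⬛⬛⬛⬛⬛⬛⬛⬛
⬛⬛⬛⬛⬛⬛⬛⬛⬛
⬛⬛🟫🟩🟩🟫🟫⬜❓
⬛⬛⬜🟩🔴🟩🟩🟩❓
⬛⬛🟫🟩🟩🟦⬜🟩❓
⬛⬛⬜🟫🟩🟩🟩🟩❓
⬛⬛❓❓❓❓❓❓❓
⬛⬛❓❓❓❓❓❓❓

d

⬛⬛⬛⬛⬛⬛⬛⬛⬛
⬛⬛⬛⬛⬛⬛⬛⬛⬛
⬛⬛⬛⬛⬛⬛⬛⬛⬛
⬛🟫🟩🟩🟫🟫⬜❓❓
⬛⬜🟩🟩🔴🟩🟩❓❓
⬛🟫🟩🟩🟦⬜🟩❓❓
⬛⬜🟫🟩🟩🟩🟩❓❓
⬛❓❓❓❓❓❓❓❓
⬛❓❓❓❓❓❓❓❓

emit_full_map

🟫🟩🟩🟫🟫⬜
⬜🟩🟩🔴🟩🟩
🟫🟩🟩🟦⬜🟩
⬜🟫🟩🟩🟩🟩

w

⬛⬛⬛⬛⬛⬛⬛⬛⬛
⬛⬛⬛⬛⬛⬛⬛⬛⬛
⬛⬛⬛⬛⬛⬛⬛⬛⬛
⬛⬛⬛⬛⬛⬛⬛⬛⬛
⬛🟫🟩🟩🔴🟫⬜❓❓
⬛⬜🟩🟩🟩🟩🟩❓❓
⬛🟫🟩🟩🟦⬜🟩❓❓
⬛⬜🟫🟩🟩🟩🟩❓❓
⬛❓❓❓❓❓❓❓❓

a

⬛⬛⬛⬛⬛⬛⬛⬛⬛
⬛⬛⬛⬛⬛⬛⬛⬛⬛
⬛⬛⬛⬛⬛⬛⬛⬛⬛
⬛⬛⬛⬛⬛⬛⬛⬛⬛
⬛⬛🟫🟩🔴🟫🟫⬜❓
⬛⬛⬜🟩🟩🟩🟩🟩❓
⬛⬛🟫🟩🟩🟦⬜🟩❓
⬛⬛⬜🟫🟩🟩🟩🟩❓
⬛⬛❓❓❓❓❓❓❓

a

⬛⬛⬛⬛⬛⬛⬛⬛⬛
⬛⬛⬛⬛⬛⬛⬛⬛⬛
⬛⬛⬛⬛⬛⬛⬛⬛⬛
⬛⬛⬛⬛⬛⬛⬛⬛⬛
⬛⬛⬛🟫🔴🟩🟫🟫⬜
⬛⬛⬛⬜🟩🟩🟩🟩🟩
⬛⬛⬛🟫🟩🟩🟦⬜🟩
⬛⬛⬛⬜🟫🟩🟩🟩🟩
⬛⬛⬛❓❓❓❓❓❓

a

⬛⬛⬛⬛⬛⬛⬛⬛⬛
⬛⬛⬛⬛⬛⬛⬛⬛⬛
⬛⬛⬛⬛⬛⬛⬛⬛⬛
⬛⬛⬛⬛⬛⬛⬛⬛⬛
⬛⬛⬛⬛🔴🟩🟩🟫🟫
⬛⬛⬛⬛⬜🟩🟩🟩🟩
⬛⬛⬛⬛🟫🟩🟩🟦⬜
⬛⬛⬛⬛⬜🟫🟩🟩🟩
⬛⬛⬛⬛❓❓❓❓❓

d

⬛⬛⬛⬛⬛⬛⬛⬛⬛
⬛⬛⬛⬛⬛⬛⬛⬛⬛
⬛⬛⬛⬛⬛⬛⬛⬛⬛
⬛⬛⬛⬛⬛⬛⬛⬛⬛
⬛⬛⬛🟫🔴🟩🟫🟫⬜
⬛⬛⬛⬜🟩🟩🟩🟩🟩
⬛⬛⬛🟫🟩🟩🟦⬜🟩
⬛⬛⬛⬜🟫🟩🟩🟩🟩
⬛⬛⬛❓❓❓❓❓❓


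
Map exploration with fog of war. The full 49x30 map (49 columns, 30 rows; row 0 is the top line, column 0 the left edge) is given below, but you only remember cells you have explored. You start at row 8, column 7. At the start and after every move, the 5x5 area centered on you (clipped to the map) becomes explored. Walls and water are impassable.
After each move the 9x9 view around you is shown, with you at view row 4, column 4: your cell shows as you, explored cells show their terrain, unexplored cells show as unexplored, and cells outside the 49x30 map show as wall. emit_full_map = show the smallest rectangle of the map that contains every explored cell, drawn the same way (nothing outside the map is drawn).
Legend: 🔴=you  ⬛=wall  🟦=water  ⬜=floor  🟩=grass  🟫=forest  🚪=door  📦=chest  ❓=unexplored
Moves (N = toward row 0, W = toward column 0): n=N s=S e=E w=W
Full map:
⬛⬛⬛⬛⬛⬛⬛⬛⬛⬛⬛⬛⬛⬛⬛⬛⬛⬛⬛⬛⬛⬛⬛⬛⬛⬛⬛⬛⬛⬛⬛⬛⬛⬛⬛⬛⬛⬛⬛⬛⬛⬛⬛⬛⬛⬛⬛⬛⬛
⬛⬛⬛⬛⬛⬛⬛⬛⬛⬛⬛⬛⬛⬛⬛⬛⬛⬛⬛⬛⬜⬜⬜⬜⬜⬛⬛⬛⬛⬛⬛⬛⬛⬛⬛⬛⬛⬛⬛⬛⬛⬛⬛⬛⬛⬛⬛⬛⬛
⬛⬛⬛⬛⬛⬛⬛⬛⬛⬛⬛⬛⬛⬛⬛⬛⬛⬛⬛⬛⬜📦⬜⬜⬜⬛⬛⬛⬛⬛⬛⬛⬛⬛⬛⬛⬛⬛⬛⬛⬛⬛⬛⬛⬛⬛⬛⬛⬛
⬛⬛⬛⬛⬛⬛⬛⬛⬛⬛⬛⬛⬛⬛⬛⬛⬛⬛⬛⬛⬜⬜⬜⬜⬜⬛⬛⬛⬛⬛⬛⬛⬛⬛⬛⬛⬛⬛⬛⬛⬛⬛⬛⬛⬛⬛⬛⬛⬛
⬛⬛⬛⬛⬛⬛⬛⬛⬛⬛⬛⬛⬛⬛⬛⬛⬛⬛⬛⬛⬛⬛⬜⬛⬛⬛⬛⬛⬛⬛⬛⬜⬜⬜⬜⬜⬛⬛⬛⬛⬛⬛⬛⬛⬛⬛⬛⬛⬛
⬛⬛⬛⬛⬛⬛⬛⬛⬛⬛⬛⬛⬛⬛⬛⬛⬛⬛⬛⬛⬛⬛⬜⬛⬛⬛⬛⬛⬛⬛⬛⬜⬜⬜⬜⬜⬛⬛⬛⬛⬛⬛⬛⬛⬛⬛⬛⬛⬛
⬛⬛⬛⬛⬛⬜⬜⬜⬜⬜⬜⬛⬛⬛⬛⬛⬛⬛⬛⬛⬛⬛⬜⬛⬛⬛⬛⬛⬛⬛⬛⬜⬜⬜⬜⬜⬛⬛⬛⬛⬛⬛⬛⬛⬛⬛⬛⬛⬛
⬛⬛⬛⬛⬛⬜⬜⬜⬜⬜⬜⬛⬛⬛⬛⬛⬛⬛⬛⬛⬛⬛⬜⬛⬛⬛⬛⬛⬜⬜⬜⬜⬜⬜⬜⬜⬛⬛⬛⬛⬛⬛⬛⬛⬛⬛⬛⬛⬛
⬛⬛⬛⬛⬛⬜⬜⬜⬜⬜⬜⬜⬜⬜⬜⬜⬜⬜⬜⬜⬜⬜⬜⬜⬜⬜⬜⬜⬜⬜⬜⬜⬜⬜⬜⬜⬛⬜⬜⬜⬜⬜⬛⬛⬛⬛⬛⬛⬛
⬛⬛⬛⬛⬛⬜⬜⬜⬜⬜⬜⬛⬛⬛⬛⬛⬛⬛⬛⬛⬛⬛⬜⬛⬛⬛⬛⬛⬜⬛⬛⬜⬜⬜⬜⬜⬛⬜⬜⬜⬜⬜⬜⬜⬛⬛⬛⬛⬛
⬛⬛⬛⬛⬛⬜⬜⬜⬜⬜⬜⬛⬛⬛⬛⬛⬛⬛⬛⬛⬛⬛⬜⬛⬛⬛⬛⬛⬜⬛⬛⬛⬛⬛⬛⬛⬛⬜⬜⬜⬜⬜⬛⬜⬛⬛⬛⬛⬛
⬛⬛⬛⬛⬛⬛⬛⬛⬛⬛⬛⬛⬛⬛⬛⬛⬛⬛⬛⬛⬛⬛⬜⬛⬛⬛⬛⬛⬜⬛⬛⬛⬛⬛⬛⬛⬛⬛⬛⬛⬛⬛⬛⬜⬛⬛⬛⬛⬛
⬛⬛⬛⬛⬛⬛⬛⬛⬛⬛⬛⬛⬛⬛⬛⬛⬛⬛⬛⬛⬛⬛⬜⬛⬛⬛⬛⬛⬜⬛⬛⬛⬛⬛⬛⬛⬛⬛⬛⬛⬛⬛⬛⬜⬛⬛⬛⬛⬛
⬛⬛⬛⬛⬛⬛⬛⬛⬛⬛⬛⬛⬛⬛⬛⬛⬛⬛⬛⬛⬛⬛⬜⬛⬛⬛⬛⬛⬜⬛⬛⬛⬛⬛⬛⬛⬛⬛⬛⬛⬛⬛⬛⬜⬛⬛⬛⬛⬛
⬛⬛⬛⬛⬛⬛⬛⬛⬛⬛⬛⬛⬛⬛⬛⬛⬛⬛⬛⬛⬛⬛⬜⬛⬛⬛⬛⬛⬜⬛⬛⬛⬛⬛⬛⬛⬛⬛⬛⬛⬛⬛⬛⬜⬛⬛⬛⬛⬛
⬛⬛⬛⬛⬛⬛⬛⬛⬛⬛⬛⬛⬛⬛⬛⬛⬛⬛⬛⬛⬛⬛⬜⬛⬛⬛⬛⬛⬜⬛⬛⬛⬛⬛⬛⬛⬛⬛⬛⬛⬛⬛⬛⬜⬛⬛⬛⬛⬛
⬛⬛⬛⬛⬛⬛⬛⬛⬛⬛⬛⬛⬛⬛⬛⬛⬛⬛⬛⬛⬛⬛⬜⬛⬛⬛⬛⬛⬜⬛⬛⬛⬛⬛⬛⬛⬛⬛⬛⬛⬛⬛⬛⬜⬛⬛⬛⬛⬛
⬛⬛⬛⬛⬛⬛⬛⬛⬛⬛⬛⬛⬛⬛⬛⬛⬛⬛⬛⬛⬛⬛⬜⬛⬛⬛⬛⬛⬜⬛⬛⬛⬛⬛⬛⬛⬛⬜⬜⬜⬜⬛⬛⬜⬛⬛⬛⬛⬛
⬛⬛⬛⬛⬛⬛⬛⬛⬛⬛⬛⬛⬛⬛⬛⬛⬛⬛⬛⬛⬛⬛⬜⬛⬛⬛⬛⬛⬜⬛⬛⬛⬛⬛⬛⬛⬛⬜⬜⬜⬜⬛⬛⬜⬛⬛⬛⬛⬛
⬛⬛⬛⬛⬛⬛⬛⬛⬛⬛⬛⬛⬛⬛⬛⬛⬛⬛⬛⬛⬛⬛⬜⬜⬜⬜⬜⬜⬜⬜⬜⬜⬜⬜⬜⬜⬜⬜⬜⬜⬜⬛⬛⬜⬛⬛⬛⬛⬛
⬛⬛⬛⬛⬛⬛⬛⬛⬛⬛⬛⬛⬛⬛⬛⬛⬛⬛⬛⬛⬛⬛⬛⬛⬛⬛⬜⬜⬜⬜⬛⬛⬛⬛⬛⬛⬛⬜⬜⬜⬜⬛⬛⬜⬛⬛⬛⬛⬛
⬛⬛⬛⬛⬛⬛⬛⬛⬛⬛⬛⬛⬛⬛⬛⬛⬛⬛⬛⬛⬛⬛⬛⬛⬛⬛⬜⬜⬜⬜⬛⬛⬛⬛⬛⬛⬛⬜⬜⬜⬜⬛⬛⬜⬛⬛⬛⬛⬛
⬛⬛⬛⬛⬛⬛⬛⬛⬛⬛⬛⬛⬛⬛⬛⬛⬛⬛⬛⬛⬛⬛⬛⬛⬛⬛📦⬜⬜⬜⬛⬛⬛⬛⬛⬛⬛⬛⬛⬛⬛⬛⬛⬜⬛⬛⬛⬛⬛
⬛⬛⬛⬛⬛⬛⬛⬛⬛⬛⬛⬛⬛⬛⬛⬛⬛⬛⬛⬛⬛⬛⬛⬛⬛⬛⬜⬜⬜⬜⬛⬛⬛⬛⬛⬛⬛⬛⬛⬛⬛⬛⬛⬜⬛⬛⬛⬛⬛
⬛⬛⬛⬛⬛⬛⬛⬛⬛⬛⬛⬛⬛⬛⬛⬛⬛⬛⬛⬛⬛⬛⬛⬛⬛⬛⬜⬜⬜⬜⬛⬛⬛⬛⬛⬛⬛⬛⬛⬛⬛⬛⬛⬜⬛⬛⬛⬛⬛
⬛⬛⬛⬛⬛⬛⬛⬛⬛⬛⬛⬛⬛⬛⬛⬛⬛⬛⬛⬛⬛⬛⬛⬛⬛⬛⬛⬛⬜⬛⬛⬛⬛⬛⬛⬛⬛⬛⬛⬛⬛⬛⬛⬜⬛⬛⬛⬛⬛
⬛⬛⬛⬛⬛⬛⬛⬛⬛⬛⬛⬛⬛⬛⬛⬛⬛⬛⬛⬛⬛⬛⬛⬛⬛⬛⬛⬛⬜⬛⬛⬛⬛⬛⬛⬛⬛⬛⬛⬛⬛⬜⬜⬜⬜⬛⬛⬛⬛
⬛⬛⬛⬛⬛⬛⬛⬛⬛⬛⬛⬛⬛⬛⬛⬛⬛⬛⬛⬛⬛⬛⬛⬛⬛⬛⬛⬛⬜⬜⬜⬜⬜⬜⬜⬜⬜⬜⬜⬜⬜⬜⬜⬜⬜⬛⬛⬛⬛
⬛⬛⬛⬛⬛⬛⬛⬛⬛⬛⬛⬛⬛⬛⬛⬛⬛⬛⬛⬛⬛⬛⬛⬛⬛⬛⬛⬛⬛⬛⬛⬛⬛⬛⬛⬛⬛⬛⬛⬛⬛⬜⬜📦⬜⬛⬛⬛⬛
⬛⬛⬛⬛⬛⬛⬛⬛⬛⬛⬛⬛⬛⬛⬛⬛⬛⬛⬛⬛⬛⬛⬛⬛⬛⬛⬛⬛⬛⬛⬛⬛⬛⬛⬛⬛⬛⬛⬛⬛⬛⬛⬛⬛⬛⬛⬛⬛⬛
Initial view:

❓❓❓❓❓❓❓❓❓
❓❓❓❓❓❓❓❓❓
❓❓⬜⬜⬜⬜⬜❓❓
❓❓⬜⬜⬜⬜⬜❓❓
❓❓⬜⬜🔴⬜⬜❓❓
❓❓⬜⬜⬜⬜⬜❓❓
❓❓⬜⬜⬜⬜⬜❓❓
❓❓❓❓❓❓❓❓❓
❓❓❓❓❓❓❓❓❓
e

❓❓❓❓❓❓❓❓❓
❓❓❓❓❓❓❓❓❓
❓⬜⬜⬜⬜⬜⬜❓❓
❓⬜⬜⬜⬜⬜⬜❓❓
❓⬜⬜⬜🔴⬜⬜❓❓
❓⬜⬜⬜⬜⬜⬜❓❓
❓⬜⬜⬜⬜⬜⬜❓❓
❓❓❓❓❓❓❓❓❓
❓❓❓❓❓❓❓❓❓

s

❓❓❓❓❓❓❓❓❓
❓⬜⬜⬜⬜⬜⬜❓❓
❓⬜⬜⬜⬜⬜⬜❓❓
❓⬜⬜⬜⬜⬜⬜❓❓
❓⬜⬜⬜🔴⬜⬜❓❓
❓⬜⬜⬜⬜⬜⬜❓❓
❓❓⬛⬛⬛⬛⬛❓❓
❓❓❓❓❓❓❓❓❓
❓❓❓❓❓❓❓❓❓

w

❓❓❓❓❓❓❓❓❓
❓❓⬜⬜⬜⬜⬜⬜❓
❓❓⬜⬜⬜⬜⬜⬜❓
❓❓⬜⬜⬜⬜⬜⬜❓
❓❓⬜⬜🔴⬜⬜⬜❓
❓❓⬜⬜⬜⬜⬜⬜❓
❓❓⬛⬛⬛⬛⬛⬛❓
❓❓❓❓❓❓❓❓❓
❓❓❓❓❓❓❓❓❓

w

❓❓❓❓❓❓❓❓❓
❓❓❓⬜⬜⬜⬜⬜⬜
❓❓⬛⬜⬜⬜⬜⬜⬜
❓❓⬛⬜⬜⬜⬜⬜⬜
❓❓⬛⬜🔴⬜⬜⬜⬜
❓❓⬛⬜⬜⬜⬜⬜⬜
❓❓⬛⬛⬛⬛⬛⬛⬛
❓❓❓❓❓❓❓❓❓
❓❓❓❓❓❓❓❓❓

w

❓❓❓❓❓❓❓❓❓
❓❓❓❓⬜⬜⬜⬜⬜
❓❓⬛⬛⬜⬜⬜⬜⬜
❓❓⬛⬛⬜⬜⬜⬜⬜
❓❓⬛⬛🔴⬜⬜⬜⬜
❓❓⬛⬛⬜⬜⬜⬜⬜
❓❓⬛⬛⬛⬛⬛⬛⬛
❓❓❓❓❓❓❓❓❓
❓❓❓❓❓❓❓❓❓

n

❓❓❓❓❓❓❓❓❓
❓❓❓❓❓❓❓❓❓
❓❓⬛⬛⬜⬜⬜⬜⬜
❓❓⬛⬛⬜⬜⬜⬜⬜
❓❓⬛⬛🔴⬜⬜⬜⬜
❓❓⬛⬛⬜⬜⬜⬜⬜
❓❓⬛⬛⬜⬜⬜⬜⬜
❓❓⬛⬛⬛⬛⬛⬛⬛
❓❓❓❓❓❓❓❓❓

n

❓❓❓❓❓❓❓❓❓
❓❓❓❓❓❓❓❓❓
❓❓⬛⬛⬛⬛⬛❓❓
❓❓⬛⬛⬜⬜⬜⬜⬜
❓❓⬛⬛🔴⬜⬜⬜⬜
❓❓⬛⬛⬜⬜⬜⬜⬜
❓❓⬛⬛⬜⬜⬜⬜⬜
❓❓⬛⬛⬜⬜⬜⬜⬜
❓❓⬛⬛⬛⬛⬛⬛⬛

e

❓❓❓❓❓❓❓❓❓
❓❓❓❓❓❓❓❓❓
❓⬛⬛⬛⬛⬛⬛❓❓
❓⬛⬛⬜⬜⬜⬜⬜⬜
❓⬛⬛⬜🔴⬜⬜⬜⬜
❓⬛⬛⬜⬜⬜⬜⬜⬜
❓⬛⬛⬜⬜⬜⬜⬜⬜
❓⬛⬛⬜⬜⬜⬜⬜⬜
❓⬛⬛⬛⬛⬛⬛⬛⬛

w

❓❓❓❓❓❓❓❓❓
❓❓❓❓❓❓❓❓❓
❓❓⬛⬛⬛⬛⬛⬛❓
❓❓⬛⬛⬜⬜⬜⬜⬜
❓❓⬛⬛🔴⬜⬜⬜⬜
❓❓⬛⬛⬜⬜⬜⬜⬜
❓❓⬛⬛⬜⬜⬜⬜⬜
❓❓⬛⬛⬜⬜⬜⬜⬜
❓❓⬛⬛⬛⬛⬛⬛⬛

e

❓❓❓❓❓❓❓❓❓
❓❓❓❓❓❓❓❓❓
❓⬛⬛⬛⬛⬛⬛❓❓
❓⬛⬛⬜⬜⬜⬜⬜⬜
❓⬛⬛⬜🔴⬜⬜⬜⬜
❓⬛⬛⬜⬜⬜⬜⬜⬜
❓⬛⬛⬜⬜⬜⬜⬜⬜
❓⬛⬛⬜⬜⬜⬜⬜⬜
❓⬛⬛⬛⬛⬛⬛⬛⬛

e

❓❓❓❓❓❓❓❓❓
❓❓❓❓❓❓❓❓❓
⬛⬛⬛⬛⬛⬛⬛❓❓
⬛⬛⬜⬜⬜⬜⬜⬜❓
⬛⬛⬜⬜🔴⬜⬜⬜❓
⬛⬛⬜⬜⬜⬜⬜⬜❓
⬛⬛⬜⬜⬜⬜⬜⬜❓
⬛⬛⬜⬜⬜⬜⬜⬜❓
⬛⬛⬛⬛⬛⬛⬛⬛❓

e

❓❓❓❓❓❓❓❓❓
❓❓❓❓❓❓❓❓❓
⬛⬛⬛⬛⬛⬛⬛❓❓
⬛⬜⬜⬜⬜⬜⬜❓❓
⬛⬜⬜⬜🔴⬜⬜❓❓
⬛⬜⬜⬜⬜⬜⬜❓❓
⬛⬜⬜⬜⬜⬜⬜❓❓
⬛⬜⬜⬜⬜⬜⬜❓❓
⬛⬛⬛⬛⬛⬛⬛❓❓

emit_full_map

⬛⬛⬛⬛⬛⬛⬛⬛
⬛⬛⬜⬜⬜⬜⬜⬜
⬛⬛⬜⬜⬜🔴⬜⬜
⬛⬛⬜⬜⬜⬜⬜⬜
⬛⬛⬜⬜⬜⬜⬜⬜
⬛⬛⬜⬜⬜⬜⬜⬜
⬛⬛⬛⬛⬛⬛⬛⬛

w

❓❓❓❓❓❓❓❓❓
❓❓❓❓❓❓❓❓❓
⬛⬛⬛⬛⬛⬛⬛⬛❓
⬛⬛⬜⬜⬜⬜⬜⬜❓
⬛⬛⬜⬜🔴⬜⬜⬜❓
⬛⬛⬜⬜⬜⬜⬜⬜❓
⬛⬛⬜⬜⬜⬜⬜⬜❓
⬛⬛⬜⬜⬜⬜⬜⬜❓
⬛⬛⬛⬛⬛⬛⬛⬛❓

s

❓❓❓❓❓❓❓❓❓
⬛⬛⬛⬛⬛⬛⬛⬛❓
⬛⬛⬜⬜⬜⬜⬜⬜❓
⬛⬛⬜⬜⬜⬜⬜⬜❓
⬛⬛⬜⬜🔴⬜⬜⬜❓
⬛⬛⬜⬜⬜⬜⬜⬜❓
⬛⬛⬜⬜⬜⬜⬜⬜❓
⬛⬛⬛⬛⬛⬛⬛⬛❓
❓❓❓❓❓❓❓❓❓

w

❓❓❓❓❓❓❓❓❓
❓⬛⬛⬛⬛⬛⬛⬛⬛
❓⬛⬛⬜⬜⬜⬜⬜⬜
❓⬛⬛⬜⬜⬜⬜⬜⬜
❓⬛⬛⬜🔴⬜⬜⬜⬜
❓⬛⬛⬜⬜⬜⬜⬜⬜
❓⬛⬛⬜⬜⬜⬜⬜⬜
❓⬛⬛⬛⬛⬛⬛⬛⬛
❓❓❓❓❓❓❓❓❓

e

❓❓❓❓❓❓❓❓❓
⬛⬛⬛⬛⬛⬛⬛⬛❓
⬛⬛⬜⬜⬜⬜⬜⬜❓
⬛⬛⬜⬜⬜⬜⬜⬜❓
⬛⬛⬜⬜🔴⬜⬜⬜❓
⬛⬛⬜⬜⬜⬜⬜⬜❓
⬛⬛⬜⬜⬜⬜⬜⬜❓
⬛⬛⬛⬛⬛⬛⬛⬛❓
❓❓❓❓❓❓❓❓❓

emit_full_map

⬛⬛⬛⬛⬛⬛⬛⬛
⬛⬛⬜⬜⬜⬜⬜⬜
⬛⬛⬜⬜⬜⬜⬜⬜
⬛⬛⬜⬜🔴⬜⬜⬜
⬛⬛⬜⬜⬜⬜⬜⬜
⬛⬛⬜⬜⬜⬜⬜⬜
⬛⬛⬛⬛⬛⬛⬛⬛

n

❓❓❓❓❓❓❓❓❓
❓❓❓❓❓❓❓❓❓
⬛⬛⬛⬛⬛⬛⬛⬛❓
⬛⬛⬜⬜⬜⬜⬜⬜❓
⬛⬛⬜⬜🔴⬜⬜⬜❓
⬛⬛⬜⬜⬜⬜⬜⬜❓
⬛⬛⬜⬜⬜⬜⬜⬜❓
⬛⬛⬜⬜⬜⬜⬜⬜❓
⬛⬛⬛⬛⬛⬛⬛⬛❓

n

❓❓❓❓❓❓❓❓❓
❓❓❓❓❓❓❓❓❓
❓❓⬛⬛⬛⬛⬛❓❓
⬛⬛⬛⬛⬛⬛⬛⬛❓
⬛⬛⬜⬜🔴⬜⬜⬜❓
⬛⬛⬜⬜⬜⬜⬜⬜❓
⬛⬛⬜⬜⬜⬜⬜⬜❓
⬛⬛⬜⬜⬜⬜⬜⬜❓
⬛⬛⬜⬜⬜⬜⬜⬜❓

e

❓❓❓❓❓❓❓❓❓
❓❓❓❓❓❓❓❓❓
❓⬛⬛⬛⬛⬛⬛❓❓
⬛⬛⬛⬛⬛⬛⬛❓❓
⬛⬜⬜⬜🔴⬜⬜❓❓
⬛⬜⬜⬜⬜⬜⬜❓❓
⬛⬜⬜⬜⬜⬜⬜❓❓
⬛⬜⬜⬜⬜⬜⬜❓❓
⬛⬜⬜⬜⬜⬜⬜❓❓

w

❓❓❓❓❓❓❓❓❓
❓❓❓❓❓❓❓❓❓
❓❓⬛⬛⬛⬛⬛⬛❓
⬛⬛⬛⬛⬛⬛⬛⬛❓
⬛⬛⬜⬜🔴⬜⬜⬜❓
⬛⬛⬜⬜⬜⬜⬜⬜❓
⬛⬛⬜⬜⬜⬜⬜⬜❓
⬛⬛⬜⬜⬜⬜⬜⬜❓
⬛⬛⬜⬜⬜⬜⬜⬜❓

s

❓❓❓❓❓❓❓❓❓
❓❓⬛⬛⬛⬛⬛⬛❓
⬛⬛⬛⬛⬛⬛⬛⬛❓
⬛⬛⬜⬜⬜⬜⬜⬜❓
⬛⬛⬜⬜🔴⬜⬜⬜❓
⬛⬛⬜⬜⬜⬜⬜⬜❓
⬛⬛⬜⬜⬜⬜⬜⬜❓
⬛⬛⬜⬜⬜⬜⬜⬜❓
⬛⬛⬛⬛⬛⬛⬛⬛❓

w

❓❓❓❓❓❓❓❓❓
❓❓❓⬛⬛⬛⬛⬛⬛
❓⬛⬛⬛⬛⬛⬛⬛⬛
❓⬛⬛⬜⬜⬜⬜⬜⬜
❓⬛⬛⬜🔴⬜⬜⬜⬜
❓⬛⬛⬜⬜⬜⬜⬜⬜
❓⬛⬛⬜⬜⬜⬜⬜⬜
❓⬛⬛⬜⬜⬜⬜⬜⬜
❓⬛⬛⬛⬛⬛⬛⬛⬛

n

❓❓❓❓❓❓❓❓❓
❓❓❓❓❓❓❓❓❓
❓❓⬛⬛⬛⬛⬛⬛⬛
❓⬛⬛⬛⬛⬛⬛⬛⬛
❓⬛⬛⬜🔴⬜⬜⬜⬜
❓⬛⬛⬜⬜⬜⬜⬜⬜
❓⬛⬛⬜⬜⬜⬜⬜⬜
❓⬛⬛⬜⬜⬜⬜⬜⬜
❓⬛⬛⬜⬜⬜⬜⬜⬜

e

❓❓❓❓❓❓❓❓❓
❓❓❓❓❓❓❓❓❓
❓⬛⬛⬛⬛⬛⬛⬛❓
⬛⬛⬛⬛⬛⬛⬛⬛❓
⬛⬛⬜⬜🔴⬜⬜⬜❓
⬛⬛⬜⬜⬜⬜⬜⬜❓
⬛⬛⬜⬜⬜⬜⬜⬜❓
⬛⬛⬜⬜⬜⬜⬜⬜❓
⬛⬛⬜⬜⬜⬜⬜⬜❓

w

❓❓❓❓❓❓❓❓❓
❓❓❓❓❓❓❓❓❓
❓❓⬛⬛⬛⬛⬛⬛⬛
❓⬛⬛⬛⬛⬛⬛⬛⬛
❓⬛⬛⬜🔴⬜⬜⬜⬜
❓⬛⬛⬜⬜⬜⬜⬜⬜
❓⬛⬛⬜⬜⬜⬜⬜⬜
❓⬛⬛⬜⬜⬜⬜⬜⬜
❓⬛⬛⬜⬜⬜⬜⬜⬜

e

❓❓❓❓❓❓❓❓❓
❓❓❓❓❓❓❓❓❓
❓⬛⬛⬛⬛⬛⬛⬛❓
⬛⬛⬛⬛⬛⬛⬛⬛❓
⬛⬛⬜⬜🔴⬜⬜⬜❓
⬛⬛⬜⬜⬜⬜⬜⬜❓
⬛⬛⬜⬜⬜⬜⬜⬜❓
⬛⬛⬜⬜⬜⬜⬜⬜❓
⬛⬛⬜⬜⬜⬜⬜⬜❓

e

❓❓❓❓❓❓❓❓❓
❓❓❓❓❓❓❓❓❓
⬛⬛⬛⬛⬛⬛⬛❓❓
⬛⬛⬛⬛⬛⬛⬛❓❓
⬛⬜⬜⬜🔴⬜⬜❓❓
⬛⬜⬜⬜⬜⬜⬜❓❓
⬛⬜⬜⬜⬜⬜⬜❓❓
⬛⬜⬜⬜⬜⬜⬜❓❓
⬛⬜⬜⬜⬜⬜⬜❓❓


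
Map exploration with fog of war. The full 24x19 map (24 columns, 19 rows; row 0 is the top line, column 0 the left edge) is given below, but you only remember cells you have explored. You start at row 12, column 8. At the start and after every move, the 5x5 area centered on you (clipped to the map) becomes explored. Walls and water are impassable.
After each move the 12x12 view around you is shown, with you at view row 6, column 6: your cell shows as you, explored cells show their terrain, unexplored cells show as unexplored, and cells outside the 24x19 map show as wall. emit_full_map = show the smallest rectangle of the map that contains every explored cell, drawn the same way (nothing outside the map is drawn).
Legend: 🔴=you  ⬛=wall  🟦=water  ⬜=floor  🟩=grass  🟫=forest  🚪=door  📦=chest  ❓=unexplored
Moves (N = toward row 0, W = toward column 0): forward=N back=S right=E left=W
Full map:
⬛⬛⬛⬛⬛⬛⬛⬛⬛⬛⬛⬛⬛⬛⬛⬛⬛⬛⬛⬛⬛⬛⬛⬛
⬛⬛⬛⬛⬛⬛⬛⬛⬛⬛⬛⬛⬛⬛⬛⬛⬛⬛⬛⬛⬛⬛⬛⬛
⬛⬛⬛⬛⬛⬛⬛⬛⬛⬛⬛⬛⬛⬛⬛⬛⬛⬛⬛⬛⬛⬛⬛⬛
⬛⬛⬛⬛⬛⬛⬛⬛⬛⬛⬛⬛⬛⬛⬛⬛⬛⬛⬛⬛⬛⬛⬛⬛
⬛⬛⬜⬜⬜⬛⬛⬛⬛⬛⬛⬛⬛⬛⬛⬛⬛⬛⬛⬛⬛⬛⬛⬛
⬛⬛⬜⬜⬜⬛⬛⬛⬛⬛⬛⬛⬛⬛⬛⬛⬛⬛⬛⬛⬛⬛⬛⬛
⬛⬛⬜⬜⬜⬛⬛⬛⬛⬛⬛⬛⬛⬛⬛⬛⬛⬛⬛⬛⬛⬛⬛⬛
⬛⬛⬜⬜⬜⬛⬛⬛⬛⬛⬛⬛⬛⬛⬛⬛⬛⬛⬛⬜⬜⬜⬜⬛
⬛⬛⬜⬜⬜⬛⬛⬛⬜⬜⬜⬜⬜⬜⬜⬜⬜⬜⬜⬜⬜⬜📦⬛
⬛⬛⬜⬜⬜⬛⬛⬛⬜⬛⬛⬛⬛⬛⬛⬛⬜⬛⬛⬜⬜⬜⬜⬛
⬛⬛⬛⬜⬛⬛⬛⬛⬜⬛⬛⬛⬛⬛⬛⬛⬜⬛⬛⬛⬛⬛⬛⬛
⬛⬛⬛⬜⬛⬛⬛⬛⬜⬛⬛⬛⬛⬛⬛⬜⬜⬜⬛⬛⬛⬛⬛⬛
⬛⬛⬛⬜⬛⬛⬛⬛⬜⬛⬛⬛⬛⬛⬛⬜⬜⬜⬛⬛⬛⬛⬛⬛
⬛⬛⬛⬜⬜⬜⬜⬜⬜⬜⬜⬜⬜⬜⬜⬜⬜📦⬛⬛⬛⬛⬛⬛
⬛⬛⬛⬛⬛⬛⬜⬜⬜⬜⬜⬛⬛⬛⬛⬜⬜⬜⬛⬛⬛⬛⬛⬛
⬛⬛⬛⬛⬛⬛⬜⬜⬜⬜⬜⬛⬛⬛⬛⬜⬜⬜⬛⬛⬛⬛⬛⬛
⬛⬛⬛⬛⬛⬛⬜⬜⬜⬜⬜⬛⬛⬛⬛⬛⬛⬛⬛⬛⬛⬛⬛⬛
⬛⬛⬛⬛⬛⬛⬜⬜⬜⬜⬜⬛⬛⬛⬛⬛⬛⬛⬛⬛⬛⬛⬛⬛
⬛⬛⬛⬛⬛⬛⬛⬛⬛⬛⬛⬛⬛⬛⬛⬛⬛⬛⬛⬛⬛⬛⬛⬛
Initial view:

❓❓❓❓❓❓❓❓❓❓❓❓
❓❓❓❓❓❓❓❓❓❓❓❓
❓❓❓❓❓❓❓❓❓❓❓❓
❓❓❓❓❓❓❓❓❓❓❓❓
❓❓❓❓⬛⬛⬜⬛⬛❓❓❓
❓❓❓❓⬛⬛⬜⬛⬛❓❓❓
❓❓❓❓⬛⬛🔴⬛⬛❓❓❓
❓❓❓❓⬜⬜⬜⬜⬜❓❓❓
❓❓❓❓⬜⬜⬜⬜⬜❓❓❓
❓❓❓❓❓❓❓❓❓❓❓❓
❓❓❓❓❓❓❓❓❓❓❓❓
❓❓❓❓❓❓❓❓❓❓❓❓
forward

❓❓❓❓❓❓❓❓❓❓❓❓
❓❓❓❓❓❓❓❓❓❓❓❓
❓❓❓❓❓❓❓❓❓❓❓❓
❓❓❓❓❓❓❓❓❓❓❓❓
❓❓❓❓⬛⬛⬜⬛⬛❓❓❓
❓❓❓❓⬛⬛⬜⬛⬛❓❓❓
❓❓❓❓⬛⬛🔴⬛⬛❓❓❓
❓❓❓❓⬛⬛⬜⬛⬛❓❓❓
❓❓❓❓⬜⬜⬜⬜⬜❓❓❓
❓❓❓❓⬜⬜⬜⬜⬜❓❓❓
❓❓❓❓❓❓❓❓❓❓❓❓
❓❓❓❓❓❓❓❓❓❓❓❓

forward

❓❓❓❓❓❓❓❓❓❓❓❓
❓❓❓❓❓❓❓❓❓❓❓❓
❓❓❓❓❓❓❓❓❓❓❓❓
❓❓❓❓❓❓❓❓❓❓❓❓
❓❓❓❓⬛⬛⬜⬜⬜❓❓❓
❓❓❓❓⬛⬛⬜⬛⬛❓❓❓
❓❓❓❓⬛⬛🔴⬛⬛❓❓❓
❓❓❓❓⬛⬛⬜⬛⬛❓❓❓
❓❓❓❓⬛⬛⬜⬛⬛❓❓❓
❓❓❓❓⬜⬜⬜⬜⬜❓❓❓
❓❓❓❓⬜⬜⬜⬜⬜❓❓❓
❓❓❓❓❓❓❓❓❓❓❓❓

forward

❓❓❓❓❓❓❓❓❓❓❓❓
❓❓❓❓❓❓❓❓❓❓❓❓
❓❓❓❓❓❓❓❓❓❓❓❓
❓❓❓❓❓❓❓❓❓❓❓❓
❓❓❓❓⬛⬛⬛⬛⬛❓❓❓
❓❓❓❓⬛⬛⬜⬜⬜❓❓❓
❓❓❓❓⬛⬛🔴⬛⬛❓❓❓
❓❓❓❓⬛⬛⬜⬛⬛❓❓❓
❓❓❓❓⬛⬛⬜⬛⬛❓❓❓
❓❓❓❓⬛⬛⬜⬛⬛❓❓❓
❓❓❓❓⬜⬜⬜⬜⬜❓❓❓
❓❓❓❓⬜⬜⬜⬜⬜❓❓❓

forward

❓❓❓❓❓❓❓❓❓❓❓❓
❓❓❓❓❓❓❓❓❓❓❓❓
❓❓❓❓❓❓❓❓❓❓❓❓
❓❓❓❓❓❓❓❓❓❓❓❓
❓❓❓❓⬛⬛⬛⬛⬛❓❓❓
❓❓❓❓⬛⬛⬛⬛⬛❓❓❓
❓❓❓❓⬛⬛🔴⬜⬜❓❓❓
❓❓❓❓⬛⬛⬜⬛⬛❓❓❓
❓❓❓❓⬛⬛⬜⬛⬛❓❓❓
❓❓❓❓⬛⬛⬜⬛⬛❓❓❓
❓❓❓❓⬛⬛⬜⬛⬛❓❓❓
❓❓❓❓⬜⬜⬜⬜⬜❓❓❓

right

❓❓❓❓❓❓❓❓❓❓❓❓
❓❓❓❓❓❓❓❓❓❓❓❓
❓❓❓❓❓❓❓❓❓❓❓❓
❓❓❓❓❓❓❓❓❓❓❓❓
❓❓❓⬛⬛⬛⬛⬛⬛❓❓❓
❓❓❓⬛⬛⬛⬛⬛⬛❓❓❓
❓❓❓⬛⬛⬜🔴⬜⬜❓❓❓
❓❓❓⬛⬛⬜⬛⬛⬛❓❓❓
❓❓❓⬛⬛⬜⬛⬛⬛❓❓❓
❓❓❓⬛⬛⬜⬛⬛❓❓❓❓
❓❓❓⬛⬛⬜⬛⬛❓❓❓❓
❓❓❓⬜⬜⬜⬜⬜❓❓❓❓

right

❓❓❓❓❓❓❓❓❓❓❓❓
❓❓❓❓❓❓❓❓❓❓❓❓
❓❓❓❓❓❓❓❓❓❓❓❓
❓❓❓❓❓❓❓❓❓❓❓❓
❓❓⬛⬛⬛⬛⬛⬛⬛❓❓❓
❓❓⬛⬛⬛⬛⬛⬛⬛❓❓❓
❓❓⬛⬛⬜⬜🔴⬜⬜❓❓❓
❓❓⬛⬛⬜⬛⬛⬛⬛❓❓❓
❓❓⬛⬛⬜⬛⬛⬛⬛❓❓❓
❓❓⬛⬛⬜⬛⬛❓❓❓❓❓
❓❓⬛⬛⬜⬛⬛❓❓❓❓❓
❓❓⬜⬜⬜⬜⬜❓❓❓❓❓

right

❓❓❓❓❓❓❓❓❓❓❓❓
❓❓❓❓❓❓❓❓❓❓❓❓
❓❓❓❓❓❓❓❓❓❓❓❓
❓❓❓❓❓❓❓❓❓❓❓❓
❓⬛⬛⬛⬛⬛⬛⬛⬛❓❓❓
❓⬛⬛⬛⬛⬛⬛⬛⬛❓❓❓
❓⬛⬛⬜⬜⬜🔴⬜⬜❓❓❓
❓⬛⬛⬜⬛⬛⬛⬛⬛❓❓❓
❓⬛⬛⬜⬛⬛⬛⬛⬛❓❓❓
❓⬛⬛⬜⬛⬛❓❓❓❓❓❓
❓⬛⬛⬜⬛⬛❓❓❓❓❓❓
❓⬜⬜⬜⬜⬜❓❓❓❓❓❓

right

❓❓❓❓❓❓❓❓❓❓❓❓
❓❓❓❓❓❓❓❓❓❓❓❓
❓❓❓❓❓❓❓❓❓❓❓❓
❓❓❓❓❓❓❓❓❓❓❓❓
⬛⬛⬛⬛⬛⬛⬛⬛⬛❓❓❓
⬛⬛⬛⬛⬛⬛⬛⬛⬛❓❓❓
⬛⬛⬜⬜⬜⬜🔴⬜⬜❓❓❓
⬛⬛⬜⬛⬛⬛⬛⬛⬛❓❓❓
⬛⬛⬜⬛⬛⬛⬛⬛⬛❓❓❓
⬛⬛⬜⬛⬛❓❓❓❓❓❓❓
⬛⬛⬜⬛⬛❓❓❓❓❓❓❓
⬜⬜⬜⬜⬜❓❓❓❓❓❓❓

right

❓❓❓❓❓❓❓❓❓❓❓❓
❓❓❓❓❓❓❓❓❓❓❓❓
❓❓❓❓❓❓❓❓❓❓❓❓
❓❓❓❓❓❓❓❓❓❓❓❓
⬛⬛⬛⬛⬛⬛⬛⬛⬛❓❓❓
⬛⬛⬛⬛⬛⬛⬛⬛⬛❓❓❓
⬛⬜⬜⬜⬜⬜🔴⬜⬜❓❓❓
⬛⬜⬛⬛⬛⬛⬛⬛⬛❓❓❓
⬛⬜⬛⬛⬛⬛⬛⬛⬛❓❓❓
⬛⬜⬛⬛❓❓❓❓❓❓❓❓
⬛⬜⬛⬛❓❓❓❓❓❓❓❓
⬜⬜⬜⬜❓❓❓❓❓❓❓❓

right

❓❓❓❓❓❓❓❓❓❓❓❓
❓❓❓❓❓❓❓❓❓❓❓❓
❓❓❓❓❓❓❓❓❓❓❓❓
❓❓❓❓❓❓❓❓❓❓❓❓
⬛⬛⬛⬛⬛⬛⬛⬛⬛❓❓❓
⬛⬛⬛⬛⬛⬛⬛⬛⬛❓❓❓
⬜⬜⬜⬜⬜⬜🔴⬜⬜❓❓❓
⬜⬛⬛⬛⬛⬛⬛⬛⬜❓❓❓
⬜⬛⬛⬛⬛⬛⬛⬛⬜❓❓❓
⬜⬛⬛❓❓❓❓❓❓❓❓❓
⬜⬛⬛❓❓❓❓❓❓❓❓❓
⬜⬜⬜❓❓❓❓❓❓❓❓❓

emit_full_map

⬛⬛⬛⬛⬛⬛⬛⬛⬛⬛⬛
⬛⬛⬛⬛⬛⬛⬛⬛⬛⬛⬛
⬛⬛⬜⬜⬜⬜⬜⬜🔴⬜⬜
⬛⬛⬜⬛⬛⬛⬛⬛⬛⬛⬜
⬛⬛⬜⬛⬛⬛⬛⬛⬛⬛⬜
⬛⬛⬜⬛⬛❓❓❓❓❓❓
⬛⬛⬜⬛⬛❓❓❓❓❓❓
⬜⬜⬜⬜⬜❓❓❓❓❓❓
⬜⬜⬜⬜⬜❓❓❓❓❓❓

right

❓❓❓❓❓❓❓❓❓❓❓❓
❓❓❓❓❓❓❓❓❓❓❓❓
❓❓❓❓❓❓❓❓❓❓❓❓
❓❓❓❓❓❓❓❓❓❓❓❓
⬛⬛⬛⬛⬛⬛⬛⬛⬛❓❓❓
⬛⬛⬛⬛⬛⬛⬛⬛⬛❓❓❓
⬜⬜⬜⬜⬜⬜🔴⬜⬜❓❓❓
⬛⬛⬛⬛⬛⬛⬛⬜⬛❓❓❓
⬛⬛⬛⬛⬛⬛⬛⬜⬛❓❓❓
⬛⬛❓❓❓❓❓❓❓❓❓❓
⬛⬛❓❓❓❓❓❓❓❓❓❓
⬜⬜❓❓❓❓❓❓❓❓❓❓

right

❓❓❓❓❓❓❓❓❓❓❓❓
❓❓❓❓❓❓❓❓❓❓❓❓
❓❓❓❓❓❓❓❓❓❓❓❓
❓❓❓❓❓❓❓❓❓❓❓❓
⬛⬛⬛⬛⬛⬛⬛⬛⬛❓❓❓
⬛⬛⬛⬛⬛⬛⬛⬛⬛❓❓❓
⬜⬜⬜⬜⬜⬜🔴⬜⬜❓❓❓
⬛⬛⬛⬛⬛⬛⬜⬛⬛❓❓❓
⬛⬛⬛⬛⬛⬛⬜⬛⬛❓❓❓
⬛❓❓❓❓❓❓❓❓❓❓❓
⬛❓❓❓❓❓❓❓❓❓❓❓
⬜❓❓❓❓❓❓❓❓❓❓❓

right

❓❓❓❓❓❓❓❓❓❓❓❓
❓❓❓❓❓❓❓❓❓❓❓❓
❓❓❓❓❓❓❓❓❓❓❓❓
❓❓❓❓❓❓❓❓❓❓❓❓
⬛⬛⬛⬛⬛⬛⬛⬛⬛❓❓❓
⬛⬛⬛⬛⬛⬛⬛⬛⬜❓❓❓
⬜⬜⬜⬜⬜⬜🔴⬜⬜❓❓❓
⬛⬛⬛⬛⬛⬜⬛⬛⬜❓❓❓
⬛⬛⬛⬛⬛⬜⬛⬛⬛❓❓❓
❓❓❓❓❓❓❓❓❓❓❓❓
❓❓❓❓❓❓❓❓❓❓❓❓
❓❓❓❓❓❓❓❓❓❓❓❓

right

❓❓❓❓❓❓❓❓❓❓❓❓
❓❓❓❓❓❓❓❓❓❓❓❓
❓❓❓❓❓❓❓❓❓❓❓❓
❓❓❓❓❓❓❓❓❓❓❓❓
⬛⬛⬛⬛⬛⬛⬛⬛⬛❓❓❓
⬛⬛⬛⬛⬛⬛⬛⬜⬜❓❓❓
⬜⬜⬜⬜⬜⬜🔴⬜⬜❓❓❓
⬛⬛⬛⬛⬜⬛⬛⬜⬜❓❓❓
⬛⬛⬛⬛⬜⬛⬛⬛⬛❓❓❓
❓❓❓❓❓❓❓❓❓❓❓❓
❓❓❓❓❓❓❓❓❓❓❓❓
❓❓❓❓❓❓❓❓❓❓❓❓

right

❓❓❓❓❓❓❓❓❓❓❓⬛
❓❓❓❓❓❓❓❓❓❓❓⬛
❓❓❓❓❓❓❓❓❓❓❓⬛
❓❓❓❓❓❓❓❓❓❓❓⬛
⬛⬛⬛⬛⬛⬛⬛⬛⬛❓❓⬛
⬛⬛⬛⬛⬛⬛⬜⬜⬜❓❓⬛
⬜⬜⬜⬜⬜⬜🔴⬜⬜❓❓⬛
⬛⬛⬛⬜⬛⬛⬜⬜⬜❓❓⬛
⬛⬛⬛⬜⬛⬛⬛⬛⬛❓❓⬛
❓❓❓❓❓❓❓❓❓❓❓⬛
❓❓❓❓❓❓❓❓❓❓❓⬛
❓❓❓❓❓❓❓❓❓❓❓⬛

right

❓❓❓❓❓❓❓❓❓❓⬛⬛
❓❓❓❓❓❓❓❓❓❓⬛⬛
❓❓❓❓❓❓❓❓❓❓⬛⬛
❓❓❓❓❓❓❓❓❓❓⬛⬛
⬛⬛⬛⬛⬛⬛⬛⬛⬛❓⬛⬛
⬛⬛⬛⬛⬛⬜⬜⬜⬜❓⬛⬛
⬜⬜⬜⬜⬜⬜🔴⬜📦❓⬛⬛
⬛⬛⬜⬛⬛⬜⬜⬜⬜❓⬛⬛
⬛⬛⬜⬛⬛⬛⬛⬛⬛❓⬛⬛
❓❓❓❓❓❓❓❓❓❓⬛⬛
❓❓❓❓❓❓❓❓❓❓⬛⬛
❓❓❓❓❓❓❓❓❓❓⬛⬛

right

❓❓❓❓❓❓❓❓❓⬛⬛⬛
❓❓❓❓❓❓❓❓❓⬛⬛⬛
❓❓❓❓❓❓❓❓❓⬛⬛⬛
❓❓❓❓❓❓❓❓❓⬛⬛⬛
⬛⬛⬛⬛⬛⬛⬛⬛⬛⬛⬛⬛
⬛⬛⬛⬛⬜⬜⬜⬜⬛⬛⬛⬛
⬜⬜⬜⬜⬜⬜🔴📦⬛⬛⬛⬛
⬛⬜⬛⬛⬜⬜⬜⬜⬛⬛⬛⬛
⬛⬜⬛⬛⬛⬛⬛⬛⬛⬛⬛⬛
❓❓❓❓❓❓❓❓❓⬛⬛⬛
❓❓❓❓❓❓❓❓❓⬛⬛⬛
❓❓❓❓❓❓❓❓❓⬛⬛⬛

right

❓❓❓❓❓❓❓❓⬛⬛⬛⬛
❓❓❓❓❓❓❓❓⬛⬛⬛⬛
❓❓❓❓❓❓❓❓⬛⬛⬛⬛
❓❓❓❓❓❓❓❓⬛⬛⬛⬛
⬛⬛⬛⬛⬛⬛⬛⬛⬛⬛⬛⬛
⬛⬛⬛⬜⬜⬜⬜⬛⬛⬛⬛⬛
⬜⬜⬜⬜⬜⬜🔴⬛⬛⬛⬛⬛
⬜⬛⬛⬜⬜⬜⬜⬛⬛⬛⬛⬛
⬜⬛⬛⬛⬛⬛⬛⬛⬛⬛⬛⬛
❓❓❓❓❓❓❓❓⬛⬛⬛⬛
❓❓❓❓❓❓❓❓⬛⬛⬛⬛
❓❓❓❓❓❓❓❓⬛⬛⬛⬛

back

❓❓❓❓❓❓❓❓⬛⬛⬛⬛
❓❓❓❓❓❓❓❓⬛⬛⬛⬛
❓❓❓❓❓❓❓❓⬛⬛⬛⬛
⬛⬛⬛⬛⬛⬛⬛⬛⬛⬛⬛⬛
⬛⬛⬛⬜⬜⬜⬜⬛⬛⬛⬛⬛
⬜⬜⬜⬜⬜⬜📦⬛⬛⬛⬛⬛
⬜⬛⬛⬜⬜⬜🔴⬛⬛⬛⬛⬛
⬜⬛⬛⬛⬛⬛⬛⬛⬛⬛⬛⬛
❓❓❓❓⬛⬛⬛⬛⬛⬛⬛⬛
❓❓❓❓❓❓❓❓⬛⬛⬛⬛
❓❓❓❓❓❓❓❓⬛⬛⬛⬛
❓❓❓❓❓❓❓❓⬛⬛⬛⬛

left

❓❓❓❓❓❓❓❓❓⬛⬛⬛
❓❓❓❓❓❓❓❓❓⬛⬛⬛
❓❓❓❓❓❓❓❓❓⬛⬛⬛
⬛⬛⬛⬛⬛⬛⬛⬛⬛⬛⬛⬛
⬛⬛⬛⬛⬜⬜⬜⬜⬛⬛⬛⬛
⬜⬜⬜⬜⬜⬜⬜📦⬛⬛⬛⬛
⬛⬜⬛⬛⬜⬜🔴⬜⬛⬛⬛⬛
⬛⬜⬛⬛⬛⬛⬛⬛⬛⬛⬛⬛
❓❓❓❓⬛⬛⬛⬛⬛⬛⬛⬛
❓❓❓❓❓❓❓❓❓⬛⬛⬛
❓❓❓❓❓❓❓❓❓⬛⬛⬛
❓❓❓❓❓❓❓❓❓⬛⬛⬛

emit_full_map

⬛⬛⬛⬛⬛⬛⬛⬛⬛⬛⬛⬛⬛⬛⬛⬛⬛⬛
⬛⬛⬛⬛⬛⬛⬛⬛⬛⬛⬛⬛⬛⬜⬜⬜⬜⬛
⬛⬛⬜⬜⬜⬜⬜⬜⬜⬜⬜⬜⬜⬜⬜⬜📦⬛
⬛⬛⬜⬛⬛⬛⬛⬛⬛⬛⬜⬛⬛⬜⬜🔴⬜⬛
⬛⬛⬜⬛⬛⬛⬛⬛⬛⬛⬜⬛⬛⬛⬛⬛⬛⬛
⬛⬛⬜⬛⬛❓❓❓❓❓❓❓❓⬛⬛⬛⬛⬛
⬛⬛⬜⬛⬛❓❓❓❓❓❓❓❓❓❓❓❓❓
⬜⬜⬜⬜⬜❓❓❓❓❓❓❓❓❓❓❓❓❓
⬜⬜⬜⬜⬜❓❓❓❓❓❓❓❓❓❓❓❓❓

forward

❓❓❓❓❓❓❓❓❓⬛⬛⬛
❓❓❓❓❓❓❓❓❓⬛⬛⬛
❓❓❓❓❓❓❓❓❓⬛⬛⬛
❓❓❓❓❓❓❓❓❓⬛⬛⬛
⬛⬛⬛⬛⬛⬛⬛⬛⬛⬛⬛⬛
⬛⬛⬛⬛⬜⬜⬜⬜⬛⬛⬛⬛
⬜⬜⬜⬜⬜⬜🔴📦⬛⬛⬛⬛
⬛⬜⬛⬛⬜⬜⬜⬜⬛⬛⬛⬛
⬛⬜⬛⬛⬛⬛⬛⬛⬛⬛⬛⬛
❓❓❓❓⬛⬛⬛⬛⬛⬛⬛⬛
❓❓❓❓❓❓❓❓❓⬛⬛⬛
❓❓❓❓❓❓❓❓❓⬛⬛⬛

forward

❓❓❓❓❓❓❓❓❓⬛⬛⬛
❓❓❓❓❓❓❓❓❓⬛⬛⬛
❓❓❓❓❓❓❓❓❓⬛⬛⬛
❓❓❓❓❓❓❓❓❓⬛⬛⬛
❓❓❓❓⬛⬛⬛⬛⬛⬛⬛⬛
⬛⬛⬛⬛⬛⬛⬛⬛⬛⬛⬛⬛
⬛⬛⬛⬛⬜⬜🔴⬜⬛⬛⬛⬛
⬜⬜⬜⬜⬜⬜⬜📦⬛⬛⬛⬛
⬛⬜⬛⬛⬜⬜⬜⬜⬛⬛⬛⬛
⬛⬜⬛⬛⬛⬛⬛⬛⬛⬛⬛⬛
❓❓❓❓⬛⬛⬛⬛⬛⬛⬛⬛
❓❓❓❓❓❓❓❓❓⬛⬛⬛

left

❓❓❓❓❓❓❓❓❓❓⬛⬛
❓❓❓❓❓❓❓❓❓❓⬛⬛
❓❓❓❓❓❓❓❓❓❓⬛⬛
❓❓❓❓❓❓❓❓❓❓⬛⬛
❓❓❓❓⬛⬛⬛⬛⬛⬛⬛⬛
⬛⬛⬛⬛⬛⬛⬛⬛⬛⬛⬛⬛
⬛⬛⬛⬛⬛⬜🔴⬜⬜⬛⬛⬛
⬜⬜⬜⬜⬜⬜⬜⬜📦⬛⬛⬛
⬛⬛⬜⬛⬛⬜⬜⬜⬜⬛⬛⬛
⬛⬛⬜⬛⬛⬛⬛⬛⬛⬛⬛⬛
❓❓❓❓❓⬛⬛⬛⬛⬛⬛⬛
❓❓❓❓❓❓❓❓❓❓⬛⬛

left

❓❓❓❓❓❓❓❓❓❓❓⬛
❓❓❓❓❓❓❓❓❓❓❓⬛
❓❓❓❓❓❓❓❓❓❓❓⬛
❓❓❓❓❓❓❓❓❓❓❓⬛
❓❓❓❓⬛⬛⬛⬛⬛⬛⬛⬛
⬛⬛⬛⬛⬛⬛⬛⬛⬛⬛⬛⬛
⬛⬛⬛⬛⬛⬛🔴⬜⬜⬜⬛⬛
⬜⬜⬜⬜⬜⬜⬜⬜⬜📦⬛⬛
⬛⬛⬛⬜⬛⬛⬜⬜⬜⬜⬛⬛
⬛⬛⬛⬜⬛⬛⬛⬛⬛⬛⬛⬛
❓❓❓❓❓❓⬛⬛⬛⬛⬛⬛
❓❓❓❓❓❓❓❓❓❓❓⬛

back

❓❓❓❓❓❓❓❓❓❓❓⬛
❓❓❓❓❓❓❓❓❓❓❓⬛
❓❓❓❓❓❓❓❓❓❓❓⬛
❓❓❓❓⬛⬛⬛⬛⬛⬛⬛⬛
⬛⬛⬛⬛⬛⬛⬛⬛⬛⬛⬛⬛
⬛⬛⬛⬛⬛⬛⬜⬜⬜⬜⬛⬛
⬜⬜⬜⬜⬜⬜🔴⬜⬜📦⬛⬛
⬛⬛⬛⬜⬛⬛⬜⬜⬜⬜⬛⬛
⬛⬛⬛⬜⬛⬛⬛⬛⬛⬛⬛⬛
❓❓❓❓❓❓⬛⬛⬛⬛⬛⬛
❓❓❓❓❓❓❓❓❓❓❓⬛
❓❓❓❓❓❓❓❓❓❓❓⬛

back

❓❓❓❓❓❓❓❓❓❓❓⬛
❓❓❓❓❓❓❓❓❓❓❓⬛
❓❓❓❓⬛⬛⬛⬛⬛⬛⬛⬛
⬛⬛⬛⬛⬛⬛⬛⬛⬛⬛⬛⬛
⬛⬛⬛⬛⬛⬛⬜⬜⬜⬜⬛⬛
⬜⬜⬜⬜⬜⬜⬜⬜⬜📦⬛⬛
⬛⬛⬛⬜⬛⬛🔴⬜⬜⬜⬛⬛
⬛⬛⬛⬜⬛⬛⬛⬛⬛⬛⬛⬛
❓❓❓❓⬜⬛⬛⬛⬛⬛⬛⬛
❓❓❓❓❓❓❓❓❓❓❓⬛
❓❓❓❓❓❓❓❓❓❓❓⬛
❓❓❓❓❓❓❓❓❓❓❓⬛

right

❓❓❓❓❓❓❓❓❓❓⬛⬛
❓❓❓❓❓❓❓❓❓❓⬛⬛
❓❓❓⬛⬛⬛⬛⬛⬛⬛⬛⬛
⬛⬛⬛⬛⬛⬛⬛⬛⬛⬛⬛⬛
⬛⬛⬛⬛⬛⬜⬜⬜⬜⬛⬛⬛
⬜⬜⬜⬜⬜⬜⬜⬜📦⬛⬛⬛
⬛⬛⬜⬛⬛⬜🔴⬜⬜⬛⬛⬛
⬛⬛⬜⬛⬛⬛⬛⬛⬛⬛⬛⬛
❓❓❓⬜⬛⬛⬛⬛⬛⬛⬛⬛
❓❓❓❓❓❓❓❓❓❓⬛⬛
❓❓❓❓❓❓❓❓❓❓⬛⬛
❓❓❓❓❓❓❓❓❓❓⬛⬛

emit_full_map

❓❓❓❓❓❓❓❓❓❓❓⬛⬛⬛⬛⬛⬛⬛
⬛⬛⬛⬛⬛⬛⬛⬛⬛⬛⬛⬛⬛⬛⬛⬛⬛⬛
⬛⬛⬛⬛⬛⬛⬛⬛⬛⬛⬛⬛⬛⬜⬜⬜⬜⬛
⬛⬛⬜⬜⬜⬜⬜⬜⬜⬜⬜⬜⬜⬜⬜⬜📦⬛
⬛⬛⬜⬛⬛⬛⬛⬛⬛⬛⬜⬛⬛⬜🔴⬜⬜⬛
⬛⬛⬜⬛⬛⬛⬛⬛⬛⬛⬜⬛⬛⬛⬛⬛⬛⬛
⬛⬛⬜⬛⬛❓❓❓❓❓❓⬜⬛⬛⬛⬛⬛⬛
⬛⬛⬜⬛⬛❓❓❓❓❓❓❓❓❓❓❓❓❓
⬜⬜⬜⬜⬜❓❓❓❓❓❓❓❓❓❓❓❓❓
⬜⬜⬜⬜⬜❓❓❓❓❓❓❓❓❓❓❓❓❓
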